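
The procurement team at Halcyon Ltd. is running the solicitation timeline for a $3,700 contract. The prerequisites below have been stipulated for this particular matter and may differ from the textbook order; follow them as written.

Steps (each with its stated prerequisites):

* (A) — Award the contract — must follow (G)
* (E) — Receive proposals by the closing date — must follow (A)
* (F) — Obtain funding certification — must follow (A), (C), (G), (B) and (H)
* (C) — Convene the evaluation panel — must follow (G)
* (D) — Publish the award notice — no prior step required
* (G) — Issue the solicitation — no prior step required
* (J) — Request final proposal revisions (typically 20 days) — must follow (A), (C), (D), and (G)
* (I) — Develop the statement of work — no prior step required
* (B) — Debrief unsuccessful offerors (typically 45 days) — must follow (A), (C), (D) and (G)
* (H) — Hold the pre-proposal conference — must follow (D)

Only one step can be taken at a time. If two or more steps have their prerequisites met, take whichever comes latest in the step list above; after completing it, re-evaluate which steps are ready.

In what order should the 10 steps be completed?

(I) (G) (D) (H) (C) (A) (B) (J) (F) (E)

(I), (G) and (D) have no prerequisites; (I) is listed later, so (I) is first.
(G) and (D) are both available; (G) is listed later → (G).
(C) and (A) now also ready, so the ready set is {(D), (C), (A)}; (D) is listed later → (D).
Now (H), (C) and (A) have their prerequisites met. (H) is listed later, so (H) next.
Now (C) and (A) have their prerequisites met. (C) is listed later, so (C) next.
(A) needed (G), now all done → (A).
Ready: (B), (J) and (E). (B) is listed later → (B).
Now (J), (F) and (E) have their prerequisites met. (J) is listed later, so (J) next.
Ready: (F) and (E). (F) is listed later → (F).
(E) needed (A), now all done → (E).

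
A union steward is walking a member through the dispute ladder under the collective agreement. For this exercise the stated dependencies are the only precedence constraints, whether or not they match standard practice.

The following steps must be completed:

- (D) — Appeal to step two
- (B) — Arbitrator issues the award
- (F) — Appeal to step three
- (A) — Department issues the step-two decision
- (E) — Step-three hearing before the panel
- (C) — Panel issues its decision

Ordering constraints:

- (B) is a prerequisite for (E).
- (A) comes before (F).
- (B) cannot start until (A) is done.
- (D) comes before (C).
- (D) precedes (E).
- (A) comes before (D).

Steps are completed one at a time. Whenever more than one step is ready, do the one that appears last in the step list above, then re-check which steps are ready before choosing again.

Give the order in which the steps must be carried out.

Only (A) has no prerequisites, so it is first.
Ready: (F), (B) and (D). (F) is listed later → (F).
Now (B) and (D) have their prerequisites met. (B) is listed later, so (B) next.
(D) needed (A), now all done → (D).
(C) and (E) are both available; (C) is listed later → (C).
(E) needed (B) and (D), now all done → (E).

(A) → (F) → (B) → (D) → (C) → (E)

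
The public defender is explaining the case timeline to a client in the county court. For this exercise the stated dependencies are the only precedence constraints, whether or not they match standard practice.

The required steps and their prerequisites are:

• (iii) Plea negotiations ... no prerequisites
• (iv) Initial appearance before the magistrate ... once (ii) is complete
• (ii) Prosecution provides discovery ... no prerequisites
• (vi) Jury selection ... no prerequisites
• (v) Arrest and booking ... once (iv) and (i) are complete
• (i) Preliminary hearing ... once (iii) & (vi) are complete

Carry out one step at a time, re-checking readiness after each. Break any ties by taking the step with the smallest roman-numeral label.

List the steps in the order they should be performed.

(ii), (iii) and (vi) have no prerequisites; (ii) has the earlier label, so (ii) is first.
(iv) now also ready, so the ready set is {(iii), (iv), (vi)}; (iii) has the earlier label → (iii).
(iv) and (vi) are both available; (iv) has the earlier label → (iv).
(vi) is the only step now ready → (vi).
(i) needed (iii) and (vi), now all done → (i).
(v) needed (i) and (iv), now all done → (v).

(ii), (iii), (iv), (vi), (i), (v)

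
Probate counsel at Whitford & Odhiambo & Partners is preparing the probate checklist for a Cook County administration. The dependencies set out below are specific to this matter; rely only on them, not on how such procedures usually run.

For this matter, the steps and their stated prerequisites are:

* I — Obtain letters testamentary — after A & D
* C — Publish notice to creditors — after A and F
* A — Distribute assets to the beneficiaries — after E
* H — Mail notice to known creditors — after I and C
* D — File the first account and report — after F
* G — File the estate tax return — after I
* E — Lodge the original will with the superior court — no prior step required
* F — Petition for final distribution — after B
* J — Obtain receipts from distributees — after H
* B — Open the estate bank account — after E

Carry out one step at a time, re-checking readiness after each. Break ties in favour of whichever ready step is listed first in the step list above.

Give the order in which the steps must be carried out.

E, A, B, F, C, D, I, H, G, J

E is the only step with nothing outstanding, so it goes first.
Ready: A and B. A is listed earlier → A.
B is the only step now ready → B.
F needed B, now all done → F.
Ready: C and D. C is listed earlier → C.
Next only D has its prerequisites met → D.
Next only I has its prerequisites met → I.
Now H and G have their prerequisites met. H is listed earlier, so H next.
G and J are both available; G is listed earlier → G.
Next only J has its prerequisites met → J.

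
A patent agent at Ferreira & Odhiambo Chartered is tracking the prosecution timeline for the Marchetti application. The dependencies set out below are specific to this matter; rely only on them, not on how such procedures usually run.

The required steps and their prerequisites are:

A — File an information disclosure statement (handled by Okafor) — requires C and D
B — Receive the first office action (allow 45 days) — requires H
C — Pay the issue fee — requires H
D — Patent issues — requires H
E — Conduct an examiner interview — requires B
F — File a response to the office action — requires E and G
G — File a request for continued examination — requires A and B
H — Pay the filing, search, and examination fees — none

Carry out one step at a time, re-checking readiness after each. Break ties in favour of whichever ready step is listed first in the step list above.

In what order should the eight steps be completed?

Only H has no prerequisites, so it is first.
Now B, C and D have their prerequisites met. B is listed earlier, so B next.
Now C, D and E have their prerequisites met. C is listed earlier, so C next.
Ready: D and E. D is listed earlier → D.
Ready: A and E. A is listed earlier → A.
Now E and G have their prerequisites met. E is listed earlier, so E next.
G is the only step now ready → G.
F needed E and G, now all done → F.

H B C D A E G F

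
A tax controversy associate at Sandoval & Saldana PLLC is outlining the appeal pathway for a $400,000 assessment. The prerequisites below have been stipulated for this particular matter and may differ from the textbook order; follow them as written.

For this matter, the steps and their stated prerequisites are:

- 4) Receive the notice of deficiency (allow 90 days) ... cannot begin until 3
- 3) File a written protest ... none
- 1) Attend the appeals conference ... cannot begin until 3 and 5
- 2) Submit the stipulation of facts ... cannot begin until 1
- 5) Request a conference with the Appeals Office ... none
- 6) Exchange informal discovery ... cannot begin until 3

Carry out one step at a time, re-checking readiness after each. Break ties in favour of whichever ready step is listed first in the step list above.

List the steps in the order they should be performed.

3 → 4 → 5 → 1 → 2 → 6

3 and 5 have no prerequisites; 3 is listed earlier, so 3 is first.
4 and 6 now also ready, so the ready set is {4, 5, 6}; 4 is listed earlier → 4.
5 and 6 are both available; 5 is listed earlier → 5.
Ready: 1 and 6. 1 is listed earlier → 1.
Ready: 2 and 6. 2 is listed earlier → 2.
Next only 6 has its prerequisites met → 6.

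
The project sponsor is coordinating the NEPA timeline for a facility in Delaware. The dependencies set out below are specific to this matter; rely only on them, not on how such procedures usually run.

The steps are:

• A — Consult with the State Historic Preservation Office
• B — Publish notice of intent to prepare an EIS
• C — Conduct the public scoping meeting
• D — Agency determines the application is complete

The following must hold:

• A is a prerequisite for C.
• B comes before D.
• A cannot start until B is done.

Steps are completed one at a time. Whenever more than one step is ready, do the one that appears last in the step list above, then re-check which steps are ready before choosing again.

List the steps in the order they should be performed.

B D A C

B is the only step with nothing outstanding, so it goes first.
Now D and A have their prerequisites met. D is listed later, so D next.
That leaves A as the only ready step → A.
That leaves C as the only ready step → C.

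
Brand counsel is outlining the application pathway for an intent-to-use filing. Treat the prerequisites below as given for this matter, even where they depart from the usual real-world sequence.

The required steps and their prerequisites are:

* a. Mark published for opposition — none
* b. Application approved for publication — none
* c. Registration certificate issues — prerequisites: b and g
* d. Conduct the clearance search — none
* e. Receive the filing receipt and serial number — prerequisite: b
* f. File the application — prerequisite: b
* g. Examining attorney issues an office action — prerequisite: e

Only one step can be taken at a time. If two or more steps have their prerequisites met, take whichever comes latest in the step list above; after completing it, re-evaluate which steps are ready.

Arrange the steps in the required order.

d, b, f, e, g, c, a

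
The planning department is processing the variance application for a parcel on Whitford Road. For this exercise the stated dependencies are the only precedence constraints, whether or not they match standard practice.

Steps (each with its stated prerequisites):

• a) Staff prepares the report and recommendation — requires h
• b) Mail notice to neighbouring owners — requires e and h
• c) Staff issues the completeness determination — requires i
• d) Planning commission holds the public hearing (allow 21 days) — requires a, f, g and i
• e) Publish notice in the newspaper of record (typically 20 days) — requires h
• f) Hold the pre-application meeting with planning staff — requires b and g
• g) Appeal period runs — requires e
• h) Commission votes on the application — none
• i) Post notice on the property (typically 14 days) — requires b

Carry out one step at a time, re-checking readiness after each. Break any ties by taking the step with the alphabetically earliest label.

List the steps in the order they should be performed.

Only h has no prerequisites, so it is first.
Ready: a and e. a has the earlier label → a.
e needed h, now all done → e.
Ready: b and g. b has the earlier label → b.
g and i are both available; g has the earlier label → g.
f now also ready, so the ready set is {f, i}; f has the earlier label → f.
i needed b, now all done → i.
Now c and d have their prerequisites met. c has the earlier label, so c next.
Next only d has its prerequisites met → d.

h, a, e, b, g, f, i, c, d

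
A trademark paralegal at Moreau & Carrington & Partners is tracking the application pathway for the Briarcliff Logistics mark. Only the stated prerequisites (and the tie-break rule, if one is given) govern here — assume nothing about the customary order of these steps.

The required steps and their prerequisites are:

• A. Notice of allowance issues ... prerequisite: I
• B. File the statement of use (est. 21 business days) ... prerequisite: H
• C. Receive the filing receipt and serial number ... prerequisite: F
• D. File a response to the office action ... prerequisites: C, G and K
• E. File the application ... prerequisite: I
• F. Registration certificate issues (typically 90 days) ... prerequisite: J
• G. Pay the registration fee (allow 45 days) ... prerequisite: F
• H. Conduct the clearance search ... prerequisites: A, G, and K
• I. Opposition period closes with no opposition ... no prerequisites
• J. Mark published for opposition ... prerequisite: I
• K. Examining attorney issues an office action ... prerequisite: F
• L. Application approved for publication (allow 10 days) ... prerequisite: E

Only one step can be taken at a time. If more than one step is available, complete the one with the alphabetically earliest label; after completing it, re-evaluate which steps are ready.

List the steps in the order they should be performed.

I, A, E, J, F, C, G, K, D, H, B, L

I has no prerequisites → I first.
Now A, E and J have their prerequisites met. A has the earlier label, so A next.
Now E and J have their prerequisites met. E has the earlier label, so E next.
L now also ready, so the ready set is {J, L}; J has the earlier label → J.
F now also ready, so the ready set is {F, L}; F has the earlier label → F.
C, G, K and L are all available; C has the earlier label → C.
Now G, K and L have their prerequisites met. G has the earlier label, so G next.
K and L are both available; K has the earlier label → K.
D and H now also ready, so the ready set is {D, H, L}; D has the earlier label → D.
H and L are both available; H has the earlier label → H.
B now also ready, so the ready set is {B, L}; B has the earlier label → B.
L needed E, now all done → L.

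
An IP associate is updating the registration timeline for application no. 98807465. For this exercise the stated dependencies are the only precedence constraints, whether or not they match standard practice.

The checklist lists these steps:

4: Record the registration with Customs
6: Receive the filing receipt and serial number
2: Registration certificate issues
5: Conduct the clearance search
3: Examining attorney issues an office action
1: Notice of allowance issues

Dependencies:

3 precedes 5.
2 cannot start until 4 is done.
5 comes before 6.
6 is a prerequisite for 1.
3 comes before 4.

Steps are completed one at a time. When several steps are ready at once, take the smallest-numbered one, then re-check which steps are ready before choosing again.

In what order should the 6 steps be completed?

3 is the only step with nothing outstanding, so it goes first.
Now 4 and 5 have their prerequisites met. 4 has the earlier label, so 4 next.
2 now also ready, so the ready set is {2, 5}; 2 has the earlier label → 2.
5 is the only step now ready → 5.
6 is the only step now ready → 6.
1 is the only step now ready → 1.

3 4 2 5 6 1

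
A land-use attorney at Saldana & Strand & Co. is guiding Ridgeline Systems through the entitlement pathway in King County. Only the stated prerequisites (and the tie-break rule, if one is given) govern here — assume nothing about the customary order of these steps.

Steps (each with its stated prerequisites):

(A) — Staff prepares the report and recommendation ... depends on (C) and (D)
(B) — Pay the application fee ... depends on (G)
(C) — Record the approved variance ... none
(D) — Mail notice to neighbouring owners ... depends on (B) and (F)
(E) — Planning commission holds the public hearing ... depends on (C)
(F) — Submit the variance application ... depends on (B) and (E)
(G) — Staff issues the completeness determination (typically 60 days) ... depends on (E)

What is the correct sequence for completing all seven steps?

(C), (E), (G), (B), (F), (D), (A)

Only (C) has no prerequisites, so it is first.
(E) needed (C), now all done → (E).
(G) is the only step now ready → (G).
(B) needed (G), now all done → (B).
(F) is the only step now ready → (F).
(D) is the only step now ready → (D).
Next only (A) has its prerequisites met → (A).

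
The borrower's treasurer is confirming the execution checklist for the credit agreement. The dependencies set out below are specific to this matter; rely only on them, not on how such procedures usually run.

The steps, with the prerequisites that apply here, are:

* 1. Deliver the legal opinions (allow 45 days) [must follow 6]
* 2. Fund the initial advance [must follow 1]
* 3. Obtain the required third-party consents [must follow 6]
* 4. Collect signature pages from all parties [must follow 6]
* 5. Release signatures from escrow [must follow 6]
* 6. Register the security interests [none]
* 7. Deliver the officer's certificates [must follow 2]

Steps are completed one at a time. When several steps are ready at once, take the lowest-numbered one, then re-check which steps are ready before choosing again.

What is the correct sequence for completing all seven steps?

6, 1, 2, 3, 4, 5, 7

6 has no prerequisites → 6 first.
Ready: 1, 3, 4 and 5. 1 has the earlier label → 1.
Ready: 2, 3, 4 and 5. 2 has the earlier label → 2.
3, 4, 5 and 7 are all available; 3 has the earlier label → 3.
4, 5 and 7 are all available; 4 has the earlier label → 4.
Ready: 5 and 7. 5 has the earlier label → 5.
7 is the only step now ready → 7.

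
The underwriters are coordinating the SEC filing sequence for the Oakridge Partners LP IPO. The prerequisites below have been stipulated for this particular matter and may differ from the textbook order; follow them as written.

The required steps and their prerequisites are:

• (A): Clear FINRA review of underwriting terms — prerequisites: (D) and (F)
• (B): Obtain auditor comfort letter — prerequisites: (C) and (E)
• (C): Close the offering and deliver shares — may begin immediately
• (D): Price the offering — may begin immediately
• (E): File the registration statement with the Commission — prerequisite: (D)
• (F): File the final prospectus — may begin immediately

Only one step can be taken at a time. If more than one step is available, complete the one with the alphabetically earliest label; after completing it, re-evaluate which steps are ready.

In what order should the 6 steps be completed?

Nothing is required for (C), (D) and (F). (C) has the earlier label → (C) first.
Now (D) and (F) have their prerequisites met. (D) has the earlier label, so (D) next.
(E) now also ready, so the ready set is {(E), (F)}; (E) has the earlier label → (E).
(B) and (F) are both available; (B) has the earlier label → (B).
(F) is the only step now ready → (F).
(A) needed (D) and (F), now all done → (A).

(C), (D), (E), (B), (F), (A)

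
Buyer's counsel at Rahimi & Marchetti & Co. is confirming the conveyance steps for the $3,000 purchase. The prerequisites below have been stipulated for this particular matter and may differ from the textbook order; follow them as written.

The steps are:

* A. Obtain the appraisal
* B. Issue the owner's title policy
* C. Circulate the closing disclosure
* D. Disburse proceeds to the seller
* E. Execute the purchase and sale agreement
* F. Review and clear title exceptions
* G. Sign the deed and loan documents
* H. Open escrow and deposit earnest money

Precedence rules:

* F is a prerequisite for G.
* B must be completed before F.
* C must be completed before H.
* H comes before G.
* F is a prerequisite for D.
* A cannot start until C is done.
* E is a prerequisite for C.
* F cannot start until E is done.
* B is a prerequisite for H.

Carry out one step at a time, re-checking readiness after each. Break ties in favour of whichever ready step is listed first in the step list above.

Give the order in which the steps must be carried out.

Nothing is required for B and E. B is listed earlier → B first.
That leaves E as the only ready step → E.
Ready: C and F. C is listed earlier → C.
A, F and H are all available; A is listed earlier → A.
Ready: F and H. F is listed earlier → F.
D now also ready, so the ready set is {D, H}; D is listed earlier → D.
H needed B and C, now all done → H.
That leaves G as the only ready step → G.

B → E → C → A → F → D → H → G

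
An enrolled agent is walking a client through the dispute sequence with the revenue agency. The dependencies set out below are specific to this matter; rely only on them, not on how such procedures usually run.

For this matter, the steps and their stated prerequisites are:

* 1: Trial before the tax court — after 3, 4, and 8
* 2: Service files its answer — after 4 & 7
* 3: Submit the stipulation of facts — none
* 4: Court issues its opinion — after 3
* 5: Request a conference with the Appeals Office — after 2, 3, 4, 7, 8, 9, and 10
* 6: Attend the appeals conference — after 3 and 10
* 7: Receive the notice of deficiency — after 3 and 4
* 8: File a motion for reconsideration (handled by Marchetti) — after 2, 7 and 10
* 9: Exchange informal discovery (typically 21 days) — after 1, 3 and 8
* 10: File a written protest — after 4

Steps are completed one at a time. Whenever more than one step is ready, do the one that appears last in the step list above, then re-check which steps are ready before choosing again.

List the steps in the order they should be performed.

3 has no prerequisites → 3 first.
4 is the only step now ready → 4.
Ready: 10 and 7. 10 is listed later → 10.
7 and 6 are both available; 7 is listed later → 7.
Now 6 and 2 have their prerequisites met. 6 is listed later, so 6 next.
2 needed 7 and 4, now all done → 2.
Next only 8 has its prerequisites met → 8.
Next only 1 has its prerequisites met → 1.
9 needed 8, 3 and 1, now all done → 9.
That leaves 5 as the only ready step → 5.

3, 4, 10, 7, 6, 2, 8, 1, 9, 5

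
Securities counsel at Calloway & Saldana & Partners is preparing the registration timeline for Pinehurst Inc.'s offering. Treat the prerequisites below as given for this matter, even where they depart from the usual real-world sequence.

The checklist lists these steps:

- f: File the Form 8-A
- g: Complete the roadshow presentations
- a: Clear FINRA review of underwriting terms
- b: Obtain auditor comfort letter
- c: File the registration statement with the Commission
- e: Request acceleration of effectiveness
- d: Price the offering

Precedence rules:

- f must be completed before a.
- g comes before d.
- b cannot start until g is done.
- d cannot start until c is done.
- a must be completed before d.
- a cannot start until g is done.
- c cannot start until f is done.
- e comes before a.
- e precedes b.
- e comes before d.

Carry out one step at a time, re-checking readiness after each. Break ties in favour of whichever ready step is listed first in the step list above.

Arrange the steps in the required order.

f g c e a b d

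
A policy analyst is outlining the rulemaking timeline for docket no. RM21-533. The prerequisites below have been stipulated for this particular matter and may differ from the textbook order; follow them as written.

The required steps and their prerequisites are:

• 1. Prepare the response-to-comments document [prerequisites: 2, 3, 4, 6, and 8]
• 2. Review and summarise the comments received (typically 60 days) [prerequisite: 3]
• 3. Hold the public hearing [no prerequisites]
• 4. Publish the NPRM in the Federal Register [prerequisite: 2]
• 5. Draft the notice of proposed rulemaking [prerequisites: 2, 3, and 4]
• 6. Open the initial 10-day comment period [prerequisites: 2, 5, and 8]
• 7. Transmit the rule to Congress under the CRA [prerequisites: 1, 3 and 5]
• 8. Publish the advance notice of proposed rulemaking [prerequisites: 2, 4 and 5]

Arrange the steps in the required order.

3 → 2 → 4 → 5 → 8 → 6 → 1 → 7

3 has no prerequisites → 3 first.
Next only 2 has its prerequisites met → 2.
That leaves 4 as the only ready step → 4.
5 needed 2, 3 and 4, now all done → 5.
That leaves 8 as the only ready step → 8.
6 needed 2, 5 and 8, now all done → 6.
Next only 1 has its prerequisites met → 1.
7 is the only step now ready → 7.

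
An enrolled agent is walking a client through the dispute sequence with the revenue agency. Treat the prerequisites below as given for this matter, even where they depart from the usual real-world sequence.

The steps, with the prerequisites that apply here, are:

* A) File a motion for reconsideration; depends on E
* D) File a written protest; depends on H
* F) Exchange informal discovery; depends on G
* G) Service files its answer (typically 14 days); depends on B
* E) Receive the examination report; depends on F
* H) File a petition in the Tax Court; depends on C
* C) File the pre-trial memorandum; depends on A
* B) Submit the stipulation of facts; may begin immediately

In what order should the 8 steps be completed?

Only B has no prerequisites, so it is first.
G needed B, now all done → G.
Next only F has its prerequisites met → F.
E needed F, now all done → E.
That leaves A as the only ready step → A.
Next only C has its prerequisites met → C.
That leaves H as the only ready step → H.
D needed H, now all done → D.

B, G, F, E, A, C, H, D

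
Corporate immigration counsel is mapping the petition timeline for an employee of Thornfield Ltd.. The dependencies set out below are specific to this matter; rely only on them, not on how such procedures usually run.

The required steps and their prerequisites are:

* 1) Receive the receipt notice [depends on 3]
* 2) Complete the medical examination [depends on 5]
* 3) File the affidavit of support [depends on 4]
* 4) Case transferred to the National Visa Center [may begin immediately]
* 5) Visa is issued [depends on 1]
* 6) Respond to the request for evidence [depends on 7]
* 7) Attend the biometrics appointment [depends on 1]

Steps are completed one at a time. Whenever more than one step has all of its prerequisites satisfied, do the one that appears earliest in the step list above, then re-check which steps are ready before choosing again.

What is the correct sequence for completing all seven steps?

4, 3, 1, 5, 2, 7, 6

4 is the only step with nothing outstanding, so it goes first.
Next only 3 has its prerequisites met → 3.
1 is the only step now ready → 1.
5 and 7 are both available; 5 is listed earlier → 5.
2 now also ready, so the ready set is {2, 7}; 2 is listed earlier → 2.
7 is the only step now ready → 7.
6 needed 7, now all done → 6.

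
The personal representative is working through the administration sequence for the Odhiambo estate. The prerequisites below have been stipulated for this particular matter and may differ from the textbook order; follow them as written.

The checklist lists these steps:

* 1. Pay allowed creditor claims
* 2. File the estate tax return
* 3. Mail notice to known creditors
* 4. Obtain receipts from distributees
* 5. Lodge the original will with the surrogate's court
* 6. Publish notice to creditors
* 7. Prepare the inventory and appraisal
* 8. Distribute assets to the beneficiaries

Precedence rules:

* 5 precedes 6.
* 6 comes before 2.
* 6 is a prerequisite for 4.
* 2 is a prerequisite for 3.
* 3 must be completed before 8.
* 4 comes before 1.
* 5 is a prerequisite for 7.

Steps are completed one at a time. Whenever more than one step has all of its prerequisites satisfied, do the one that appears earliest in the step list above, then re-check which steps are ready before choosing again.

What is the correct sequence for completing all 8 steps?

5 is the only step with nothing outstanding, so it goes first.
Ready: 6 and 7. 6 is listed earlier → 6.
Now 2, 4 and 7 have their prerequisites met. 2 is listed earlier, so 2 next.
3 now also ready, so the ready set is {3, 4, 7}; 3 is listed earlier → 3.
Now 4, 7 and 8 have their prerequisites met. 4 is listed earlier, so 4 next.
1 now also ready, so the ready set is {1, 7, 8}; 1 is listed earlier → 1.
Now 7 and 8 have their prerequisites met. 7 is listed earlier, so 7 next.
8 needed 3, now all done → 8.

5 6 2 3 4 1 7 8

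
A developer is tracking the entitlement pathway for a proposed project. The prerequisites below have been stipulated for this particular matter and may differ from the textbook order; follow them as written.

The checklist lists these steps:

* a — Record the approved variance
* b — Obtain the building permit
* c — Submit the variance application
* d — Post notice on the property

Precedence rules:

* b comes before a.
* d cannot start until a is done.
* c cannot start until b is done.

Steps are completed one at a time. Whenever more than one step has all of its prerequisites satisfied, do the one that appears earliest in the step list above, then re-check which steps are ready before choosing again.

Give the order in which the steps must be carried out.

b, a, c, d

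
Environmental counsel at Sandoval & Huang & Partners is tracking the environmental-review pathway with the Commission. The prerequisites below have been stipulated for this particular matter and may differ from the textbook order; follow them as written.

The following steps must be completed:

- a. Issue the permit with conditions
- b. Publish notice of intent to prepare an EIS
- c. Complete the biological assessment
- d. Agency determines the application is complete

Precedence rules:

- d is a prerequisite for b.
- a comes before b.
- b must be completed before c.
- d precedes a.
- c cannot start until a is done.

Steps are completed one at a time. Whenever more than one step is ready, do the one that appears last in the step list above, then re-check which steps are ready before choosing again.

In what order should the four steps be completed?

d → a → b → c

d has no prerequisites → d first.
Next only a has its prerequisites met → a.
b is the only step now ready → b.
Next only c has its prerequisites met → c.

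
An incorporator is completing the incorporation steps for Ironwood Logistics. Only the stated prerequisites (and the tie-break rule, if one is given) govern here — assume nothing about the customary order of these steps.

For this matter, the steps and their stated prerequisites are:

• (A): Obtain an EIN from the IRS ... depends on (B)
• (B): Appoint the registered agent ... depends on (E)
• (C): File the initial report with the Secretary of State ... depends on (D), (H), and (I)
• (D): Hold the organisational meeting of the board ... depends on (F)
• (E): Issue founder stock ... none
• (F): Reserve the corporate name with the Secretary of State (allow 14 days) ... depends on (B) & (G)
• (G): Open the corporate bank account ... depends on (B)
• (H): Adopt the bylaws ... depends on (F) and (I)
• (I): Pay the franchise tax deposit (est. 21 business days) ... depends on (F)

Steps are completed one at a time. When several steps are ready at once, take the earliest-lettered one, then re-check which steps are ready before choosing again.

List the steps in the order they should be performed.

(E), (B), (A), (G), (F), (D), (I), (H), (C)

(E) is the only step with nothing outstanding, so it goes first.
(B) needed (E), now all done → (B).
Ready: (A) and (G). (A) has the earlier label → (A).
That leaves (G) as the only ready step → (G).
(F) needed (B) and (G), now all done → (F).
Ready: (D) and (I). (D) has the earlier label → (D).
That leaves (I) as the only ready step → (I).
(H) needed (F) and (I), now all done → (H).
(C) needed (D), (H) and (I), now all done → (C).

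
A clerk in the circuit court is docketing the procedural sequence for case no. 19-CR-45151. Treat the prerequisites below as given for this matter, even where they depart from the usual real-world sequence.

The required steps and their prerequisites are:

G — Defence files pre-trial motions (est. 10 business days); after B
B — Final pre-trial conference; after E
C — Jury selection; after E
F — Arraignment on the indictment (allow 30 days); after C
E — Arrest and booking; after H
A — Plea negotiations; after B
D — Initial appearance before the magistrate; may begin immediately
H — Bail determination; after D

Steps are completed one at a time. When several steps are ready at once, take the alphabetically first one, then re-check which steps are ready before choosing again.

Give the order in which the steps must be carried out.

D, H, E, B, A, C, F, G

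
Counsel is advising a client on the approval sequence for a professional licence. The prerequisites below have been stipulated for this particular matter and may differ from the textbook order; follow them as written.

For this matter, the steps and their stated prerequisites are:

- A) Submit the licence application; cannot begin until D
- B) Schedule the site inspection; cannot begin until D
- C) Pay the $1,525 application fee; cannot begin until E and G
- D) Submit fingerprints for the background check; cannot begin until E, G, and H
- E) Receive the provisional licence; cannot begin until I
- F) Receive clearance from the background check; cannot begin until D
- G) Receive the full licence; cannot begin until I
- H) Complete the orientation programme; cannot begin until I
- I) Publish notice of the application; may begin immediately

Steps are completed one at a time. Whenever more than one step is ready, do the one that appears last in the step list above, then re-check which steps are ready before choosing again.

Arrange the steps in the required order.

I → H → G → E → D → F → C → B → A

I has no prerequisites → I first.
H, G and E are all available; H is listed later → H.
Ready: G and E. G is listed later → G.
E needed I, now all done → E.
Now D and C have their prerequisites met. D is listed later, so D next.
F, B and A now also ready, so the ready set is {F, C, B, A}; F is listed later → F.
C, B and A are all available; C is listed later → C.
Ready: B and A. B is listed later → B.
A needed D, now all done → A.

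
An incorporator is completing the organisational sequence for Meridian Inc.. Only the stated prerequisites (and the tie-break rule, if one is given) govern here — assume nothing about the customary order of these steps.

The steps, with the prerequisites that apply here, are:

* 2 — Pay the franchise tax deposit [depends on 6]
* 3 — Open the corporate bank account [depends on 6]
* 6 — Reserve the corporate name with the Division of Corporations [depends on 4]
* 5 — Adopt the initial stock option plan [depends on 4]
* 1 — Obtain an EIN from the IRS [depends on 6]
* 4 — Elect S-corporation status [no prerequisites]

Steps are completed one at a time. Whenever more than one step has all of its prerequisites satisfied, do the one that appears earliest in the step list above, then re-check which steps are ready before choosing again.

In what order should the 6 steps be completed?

4, 6, 2, 3, 5, 1

4 is the only step with nothing outstanding, so it goes first.
6 and 5 are both available; 6 is listed earlier → 6.
2, 3 and 1 now also ready, so the ready set is {2, 3, 5, 1}; 2 is listed earlier → 2.
3, 5 and 1 are all available; 3 is listed earlier → 3.
5 and 1 are both available; 5 is listed earlier → 5.
1 needed 6, now all done → 1.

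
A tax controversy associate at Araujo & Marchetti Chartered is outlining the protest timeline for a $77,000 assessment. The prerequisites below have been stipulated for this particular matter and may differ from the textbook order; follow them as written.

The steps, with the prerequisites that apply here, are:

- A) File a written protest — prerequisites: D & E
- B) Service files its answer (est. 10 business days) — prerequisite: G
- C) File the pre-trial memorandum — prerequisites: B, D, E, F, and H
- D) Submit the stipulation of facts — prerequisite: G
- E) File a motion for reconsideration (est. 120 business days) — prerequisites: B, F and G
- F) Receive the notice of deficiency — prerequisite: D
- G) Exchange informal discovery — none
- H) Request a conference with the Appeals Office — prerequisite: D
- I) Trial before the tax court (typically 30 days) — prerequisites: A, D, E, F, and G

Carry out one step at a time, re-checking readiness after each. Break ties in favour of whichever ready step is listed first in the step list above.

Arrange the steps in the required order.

G, B, D, F, E, A, H, C, I

G has no prerequisites → G first.
Ready: B and D. B is listed earlier → B.
D is the only step now ready → D.
F and H are both available; F is listed earlier → F.
Now E and H have their prerequisites met. E is listed earlier, so E next.
A now also ready, so the ready set is {A, H}; A is listed earlier → A.
H and I are both available; H is listed earlier → H.
C now also ready, so the ready set is {C, I}; C is listed earlier → C.
Next only I has its prerequisites met → I.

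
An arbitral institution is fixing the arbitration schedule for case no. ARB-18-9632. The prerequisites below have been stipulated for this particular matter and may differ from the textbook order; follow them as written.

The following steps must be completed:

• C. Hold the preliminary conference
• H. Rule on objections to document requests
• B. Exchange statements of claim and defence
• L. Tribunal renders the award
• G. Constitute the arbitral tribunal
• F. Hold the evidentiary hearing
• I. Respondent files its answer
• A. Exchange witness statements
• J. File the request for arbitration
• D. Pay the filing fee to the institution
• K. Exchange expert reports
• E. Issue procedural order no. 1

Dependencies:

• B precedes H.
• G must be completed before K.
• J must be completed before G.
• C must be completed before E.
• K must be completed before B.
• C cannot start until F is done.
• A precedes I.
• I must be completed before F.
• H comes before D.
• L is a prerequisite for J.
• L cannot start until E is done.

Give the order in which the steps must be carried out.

A has no prerequisites → A first.
I needed A, now all done → I.
Next only F has its prerequisites met → F.
C needed F, now all done → C.
E needed C, now all done → E.
L needed E, now all done → L.
J needed L, now all done → J.
That leaves G as the only ready step → G.
Next only K has its prerequisites met → K.
B needed K, now all done → B.
Next only H has its prerequisites met → H.
D is the only step now ready → D.

A → I → F → C → E → L → J → G → K → B → H → D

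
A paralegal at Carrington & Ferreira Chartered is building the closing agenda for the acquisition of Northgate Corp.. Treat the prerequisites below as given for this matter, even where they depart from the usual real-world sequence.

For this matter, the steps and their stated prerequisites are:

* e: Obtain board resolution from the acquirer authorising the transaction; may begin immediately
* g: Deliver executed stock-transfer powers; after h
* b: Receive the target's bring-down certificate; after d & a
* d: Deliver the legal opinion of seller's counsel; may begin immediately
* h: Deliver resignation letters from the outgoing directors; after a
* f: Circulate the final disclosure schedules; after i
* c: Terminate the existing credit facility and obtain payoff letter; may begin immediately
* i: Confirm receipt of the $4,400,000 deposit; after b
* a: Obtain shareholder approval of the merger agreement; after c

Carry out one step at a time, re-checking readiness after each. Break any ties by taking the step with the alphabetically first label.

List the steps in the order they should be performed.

Nothing is required for c, d and e. c has the earlier label → c first.
a, d and e are all available; a has the earlier label → a.
h now also ready, so the ready set is {d, e, h}; d has the earlier label → d.
b now also ready, so the ready set is {b, e, h}; b has the earlier label → b.
e, h and i are all available; e has the earlier label → e.
h and i are both available; h has the earlier label → h.
Ready: g and i. g has the earlier label → g.
i is the only step now ready → i.
f is the only step now ready → f.

c → a → d → b → e → h → g → i → f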